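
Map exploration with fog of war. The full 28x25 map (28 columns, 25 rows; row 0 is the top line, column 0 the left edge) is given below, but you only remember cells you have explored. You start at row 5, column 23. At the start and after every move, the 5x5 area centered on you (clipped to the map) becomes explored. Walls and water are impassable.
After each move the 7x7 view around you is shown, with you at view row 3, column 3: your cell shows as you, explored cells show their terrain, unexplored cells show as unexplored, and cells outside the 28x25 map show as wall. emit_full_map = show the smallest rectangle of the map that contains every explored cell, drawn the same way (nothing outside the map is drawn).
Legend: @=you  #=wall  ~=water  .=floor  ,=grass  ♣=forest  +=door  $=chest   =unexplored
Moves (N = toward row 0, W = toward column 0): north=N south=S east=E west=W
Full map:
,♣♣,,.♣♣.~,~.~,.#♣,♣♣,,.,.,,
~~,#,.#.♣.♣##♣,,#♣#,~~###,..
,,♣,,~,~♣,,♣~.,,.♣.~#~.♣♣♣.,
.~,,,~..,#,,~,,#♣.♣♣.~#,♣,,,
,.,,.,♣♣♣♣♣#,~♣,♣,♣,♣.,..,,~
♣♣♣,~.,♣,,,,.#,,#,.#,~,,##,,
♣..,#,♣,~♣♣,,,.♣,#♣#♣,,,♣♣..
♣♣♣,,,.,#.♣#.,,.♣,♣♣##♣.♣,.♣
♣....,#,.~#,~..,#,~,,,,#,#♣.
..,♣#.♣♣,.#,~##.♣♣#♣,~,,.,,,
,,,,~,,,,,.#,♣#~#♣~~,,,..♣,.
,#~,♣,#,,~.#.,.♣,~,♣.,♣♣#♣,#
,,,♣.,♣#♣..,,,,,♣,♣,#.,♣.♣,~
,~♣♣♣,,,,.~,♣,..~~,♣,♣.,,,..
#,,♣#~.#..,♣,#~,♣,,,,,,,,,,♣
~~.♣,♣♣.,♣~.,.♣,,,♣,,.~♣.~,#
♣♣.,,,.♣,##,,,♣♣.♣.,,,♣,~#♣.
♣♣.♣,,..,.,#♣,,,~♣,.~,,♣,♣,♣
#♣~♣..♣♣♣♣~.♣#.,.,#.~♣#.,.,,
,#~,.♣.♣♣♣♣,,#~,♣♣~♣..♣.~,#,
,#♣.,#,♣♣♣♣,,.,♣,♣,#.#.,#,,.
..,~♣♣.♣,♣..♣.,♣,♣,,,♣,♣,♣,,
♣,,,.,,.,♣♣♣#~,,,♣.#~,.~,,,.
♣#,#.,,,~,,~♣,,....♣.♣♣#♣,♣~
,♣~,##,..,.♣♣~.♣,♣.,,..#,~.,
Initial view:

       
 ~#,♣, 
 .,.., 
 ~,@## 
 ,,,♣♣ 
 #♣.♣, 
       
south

 ~#,♣, 
 .,.., 
 ~,,## 
 ,,@♣♣ 
 #♣.♣, 
 ,,#,# 
       

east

~#,♣,  
.,..,, 
~,,##, 
,,,@♣. 
#♣.♣,. 
,,#,#♣ 
       

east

#,♣,  #
,..,,~#
,,##,,#
,,♣@..#
♣.♣,.♣#
,#,#♣.#
      #

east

,♣,  ##
..,,~##
,##,,##
,♣♣@.##
.♣,.♣##
#,#♣.##
     ##

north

     ##
,♣,,,##
..,,~##
,##@,##
,♣♣..##
.♣,.♣##
#,#♣.##

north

     ##
 ♣♣.,##
,♣,,,##
..,@~##
,##,,##
,♣♣..##
.♣,.♣##

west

      #
 ♣♣♣.,#
#,♣,,,#
,..@,~#
,,##,,#
,,♣♣..#
♣.♣,.♣#

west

       
 .♣♣♣.,
~#,♣,,,
.,.@,,~
~,,##,,
,,,♣♣..
#♣.♣,.♣

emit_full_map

 .♣♣♣.,
~#,♣,,,
.,.@,,~
~,,##,,
,,,♣♣..
#♣.♣,.♣
,,#,#♣.

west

       
 ~.♣♣♣.
 ~#,♣,,
 .,@.,,
 ~,,##,
 ,,,♣♣.
 #♣.♣,.

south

 ~.♣♣♣.
 ~#,♣,,
 .,..,,
 ~,@##,
 ,,,♣♣.
 #♣.♣,.
 ,,#,#♣

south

 ~#,♣,,
 .,..,,
 ~,,##,
 ,,@♣♣.
 #♣.♣,.
 ,,#,#♣
       

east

~#,♣,,,
.,..,,~
~,,##,,
,,,@♣..
#♣.♣,.♣
,,#,#♣.
       

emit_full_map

~.♣♣♣.,
~#,♣,,,
.,..,,~
~,,##,,
,,,@♣..
#♣.♣,.♣
,,#,#♣.

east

#,♣,,,#
,..,,~#
,,##,,#
,,♣@..#
♣.♣,.♣#
,#,#♣.#
      #

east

,♣,,,##
..,,~##
,##,,##
,♣♣@.##
.♣,.♣##
#,#♣.##
     ##

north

♣♣♣.,##
,♣,,,##
..,,~##
,##@,##
,♣♣..##
.♣,.♣##
#,#♣.##

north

     ##
♣♣♣.,##
,♣,,,##
..,@~##
,##,,##
,♣♣..##
.♣,.♣##

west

      #
.♣♣♣.,#
#,♣,,,#
,..@,~#
,,##,,#
,,♣♣..#
♣.♣,.♣#

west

       
~.♣♣♣.,
~#,♣,,,
.,.@,,~
~,,##,,
,,,♣♣..
#♣.♣,.♣

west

       
 ~.♣♣♣.
 ~#,♣,,
 .,@.,,
 ~,,##,
 ,,,♣♣.
 #♣.♣,.

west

       
 #~.♣♣♣
 .~#,♣,
 ♣.@..,
 ,~,,##
 ♣,,,♣♣
  #♣.♣,

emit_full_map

#~.♣♣♣.,
.~#,♣,,,
♣.@..,,~
,~,,##,,
♣,,,♣♣..
 #♣.♣,.♣
 ,,#,#♣.

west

       
 ~#~.♣♣
 ♣.~#,♣
 ,♣@,..
 #,~,,#
 #♣,,,♣
   #♣.♣

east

       
~#~.♣♣♣
♣.~#,♣,
,♣.@..,
#,~,,##
#♣,,,♣♣
  #♣.♣,

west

       
 ~#~.♣♣
 ♣.~#,♣
 ,♣@,..
 #,~,,#
 #♣,,,♣
   #♣.♣

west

       
 .~#~.♣
 ♣♣.~#,
 ♣,@.,.
 .#,~,,
 ♣#♣,,,
    #♣.

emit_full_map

.~#~.♣♣♣.,
♣♣.~#,♣,,,
♣,@.,..,,~
.#,~,,##,,
♣#♣,,,♣♣..
   #♣.♣,.♣
   ,,#,#♣.


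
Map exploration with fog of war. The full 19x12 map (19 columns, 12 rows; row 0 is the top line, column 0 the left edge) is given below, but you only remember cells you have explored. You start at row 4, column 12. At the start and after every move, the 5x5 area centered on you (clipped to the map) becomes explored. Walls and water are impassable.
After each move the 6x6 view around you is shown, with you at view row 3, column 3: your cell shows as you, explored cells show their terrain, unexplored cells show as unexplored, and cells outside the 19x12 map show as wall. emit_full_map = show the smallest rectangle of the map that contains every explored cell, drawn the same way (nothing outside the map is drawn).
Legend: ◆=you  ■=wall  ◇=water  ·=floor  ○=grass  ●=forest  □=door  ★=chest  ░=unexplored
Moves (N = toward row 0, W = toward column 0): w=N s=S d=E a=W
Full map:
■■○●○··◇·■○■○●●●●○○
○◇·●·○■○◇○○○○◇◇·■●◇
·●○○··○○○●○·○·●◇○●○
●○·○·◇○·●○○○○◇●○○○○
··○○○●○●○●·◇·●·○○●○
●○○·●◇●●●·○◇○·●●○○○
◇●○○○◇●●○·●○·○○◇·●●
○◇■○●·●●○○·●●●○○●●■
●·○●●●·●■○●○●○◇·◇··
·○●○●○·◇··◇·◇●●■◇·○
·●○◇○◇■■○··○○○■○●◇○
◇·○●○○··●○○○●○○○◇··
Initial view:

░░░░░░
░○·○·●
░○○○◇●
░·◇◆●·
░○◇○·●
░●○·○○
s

░○·○·●
░○○○◇●
░·◇·●·
░○◇◆·●
░●○·○○
░·●●●○

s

░○○○◇●
░·◇·●·
░○◇○·●
░●○◆○○
░·●●●○
░●○●○◇

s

░·◇·●·
░○◇○·●
░●○·○○
░·●◆●○
░●○●○◇
░◇·◇●●

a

░░·◇·●
░·○◇○·
░·●○·○
░○·◆●●
░○●○●○
░·◇·◇●

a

░░░·◇·
░●·○◇○
░○·●○·
░○○◆●●
░■○●○●
░··◇·◇

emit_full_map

░░○·○·●
░░○○○◇●
░░·◇·●·
●·○◇○·●
○·●○·○○
○○◆●●●○
■○●○●○◇
··◇·◇●●

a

░░░░·◇
░●●·○◇
░●○·●○
░●○◆·●
░●■○●○
░◇··◇·

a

░░░░░·
░●●●·○
░●●○·●
░●●◆○·
░·●■○●
░·◇··◇

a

░░░░░░
░◇●●●·
░◇●●○·
░·●◆○○
░●·●■○
░○·◇··

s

░◇●●●·
░◇●●○·
░·●●○○
░●·◆■○
░○·◇··
░◇■■○·

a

░░◇●●●
░○◇●●○
░●·●●○
░●●◆●■
░●○·◇·
░○◇■■○

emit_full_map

░░░░░░○·○·●
░░░░░░○○○◇●
░░░░░░·◇·●·
░◇●●●·○◇○·●
○◇●●○·●○·○○
●·●●○○·●●●○
●●◆●■○●○●○◇
●○·◇··◇·◇●●
○◇■■○·░░░░░


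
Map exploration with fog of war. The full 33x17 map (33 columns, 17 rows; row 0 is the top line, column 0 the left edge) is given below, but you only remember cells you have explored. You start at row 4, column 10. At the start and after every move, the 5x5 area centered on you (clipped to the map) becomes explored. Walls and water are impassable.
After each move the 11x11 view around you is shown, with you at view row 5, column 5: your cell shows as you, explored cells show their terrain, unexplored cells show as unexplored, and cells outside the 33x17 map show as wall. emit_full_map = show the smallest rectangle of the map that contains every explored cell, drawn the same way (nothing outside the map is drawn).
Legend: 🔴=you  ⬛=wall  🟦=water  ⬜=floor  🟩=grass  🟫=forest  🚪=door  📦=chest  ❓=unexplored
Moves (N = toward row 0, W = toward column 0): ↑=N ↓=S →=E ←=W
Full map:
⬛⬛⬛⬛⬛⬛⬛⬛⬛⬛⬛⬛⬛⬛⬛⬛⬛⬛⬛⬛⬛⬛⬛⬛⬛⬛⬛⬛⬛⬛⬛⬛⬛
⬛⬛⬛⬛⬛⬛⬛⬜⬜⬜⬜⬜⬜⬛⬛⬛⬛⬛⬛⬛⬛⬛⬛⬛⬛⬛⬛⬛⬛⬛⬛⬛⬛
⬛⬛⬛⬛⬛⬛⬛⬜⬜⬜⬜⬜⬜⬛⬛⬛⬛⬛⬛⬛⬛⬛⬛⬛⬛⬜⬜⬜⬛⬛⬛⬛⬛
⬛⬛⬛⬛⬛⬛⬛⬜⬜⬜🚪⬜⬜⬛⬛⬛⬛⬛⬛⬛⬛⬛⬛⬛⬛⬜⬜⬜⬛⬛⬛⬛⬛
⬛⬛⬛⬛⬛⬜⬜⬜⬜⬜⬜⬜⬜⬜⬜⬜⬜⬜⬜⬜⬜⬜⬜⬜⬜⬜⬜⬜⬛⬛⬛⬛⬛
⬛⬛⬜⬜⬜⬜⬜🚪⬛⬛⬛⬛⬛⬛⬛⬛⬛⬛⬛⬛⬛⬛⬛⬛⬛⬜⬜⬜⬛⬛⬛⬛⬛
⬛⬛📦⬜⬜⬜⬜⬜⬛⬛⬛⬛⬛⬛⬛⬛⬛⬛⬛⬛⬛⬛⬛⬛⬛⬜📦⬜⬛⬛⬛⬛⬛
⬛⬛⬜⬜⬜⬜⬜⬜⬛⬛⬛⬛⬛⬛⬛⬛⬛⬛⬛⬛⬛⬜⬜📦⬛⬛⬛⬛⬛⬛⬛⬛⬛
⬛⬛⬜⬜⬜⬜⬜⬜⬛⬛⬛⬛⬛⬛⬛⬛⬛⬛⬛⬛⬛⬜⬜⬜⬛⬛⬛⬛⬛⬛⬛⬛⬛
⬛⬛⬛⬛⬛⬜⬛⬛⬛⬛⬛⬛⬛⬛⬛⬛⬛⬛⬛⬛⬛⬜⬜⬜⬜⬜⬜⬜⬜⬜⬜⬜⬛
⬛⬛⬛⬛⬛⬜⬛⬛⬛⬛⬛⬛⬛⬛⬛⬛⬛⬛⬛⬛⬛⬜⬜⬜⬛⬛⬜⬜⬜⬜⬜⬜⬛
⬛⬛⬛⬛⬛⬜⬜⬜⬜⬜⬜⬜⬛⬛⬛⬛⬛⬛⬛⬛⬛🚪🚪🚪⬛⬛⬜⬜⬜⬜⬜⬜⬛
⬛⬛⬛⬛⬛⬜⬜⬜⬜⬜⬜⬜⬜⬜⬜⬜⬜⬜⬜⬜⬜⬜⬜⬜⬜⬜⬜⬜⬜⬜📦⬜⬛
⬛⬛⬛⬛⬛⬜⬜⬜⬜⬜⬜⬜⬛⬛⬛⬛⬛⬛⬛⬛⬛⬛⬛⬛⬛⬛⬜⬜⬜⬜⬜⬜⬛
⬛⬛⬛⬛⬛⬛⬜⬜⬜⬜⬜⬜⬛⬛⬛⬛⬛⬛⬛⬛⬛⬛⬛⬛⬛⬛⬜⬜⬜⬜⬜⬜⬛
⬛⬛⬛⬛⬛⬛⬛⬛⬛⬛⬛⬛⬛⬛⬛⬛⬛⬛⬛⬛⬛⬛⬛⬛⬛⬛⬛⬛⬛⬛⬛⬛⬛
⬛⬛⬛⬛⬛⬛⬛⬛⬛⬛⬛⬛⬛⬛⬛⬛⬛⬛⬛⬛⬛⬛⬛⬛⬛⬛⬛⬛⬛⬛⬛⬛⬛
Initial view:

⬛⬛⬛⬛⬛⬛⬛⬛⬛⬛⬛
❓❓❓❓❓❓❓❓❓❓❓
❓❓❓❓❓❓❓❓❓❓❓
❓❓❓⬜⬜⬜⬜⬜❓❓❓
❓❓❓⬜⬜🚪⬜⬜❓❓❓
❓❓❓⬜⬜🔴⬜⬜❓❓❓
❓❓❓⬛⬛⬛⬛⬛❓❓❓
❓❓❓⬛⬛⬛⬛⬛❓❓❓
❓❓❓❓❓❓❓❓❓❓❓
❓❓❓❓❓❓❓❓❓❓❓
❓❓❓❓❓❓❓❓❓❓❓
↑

⬛⬛⬛⬛⬛⬛⬛⬛⬛⬛⬛
⬛⬛⬛⬛⬛⬛⬛⬛⬛⬛⬛
❓❓❓❓❓❓❓❓❓❓❓
❓❓❓⬜⬜⬜⬜⬜❓❓❓
❓❓❓⬜⬜⬜⬜⬜❓❓❓
❓❓❓⬜⬜🔴⬜⬜❓❓❓
❓❓❓⬜⬜⬜⬜⬜❓❓❓
❓❓❓⬛⬛⬛⬛⬛❓❓❓
❓❓❓⬛⬛⬛⬛⬛❓❓❓
❓❓❓❓❓❓❓❓❓❓❓
❓❓❓❓❓❓❓❓❓❓❓

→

⬛⬛⬛⬛⬛⬛⬛⬛⬛⬛⬛
⬛⬛⬛⬛⬛⬛⬛⬛⬛⬛⬛
❓❓❓❓❓❓❓❓❓❓❓
❓❓⬜⬜⬜⬜⬜⬛❓❓❓
❓❓⬜⬜⬜⬜⬜⬛❓❓❓
❓❓⬜⬜🚪🔴⬜⬛❓❓❓
❓❓⬜⬜⬜⬜⬜⬜❓❓❓
❓❓⬛⬛⬛⬛⬛⬛❓❓❓
❓❓⬛⬛⬛⬛⬛❓❓❓❓
❓❓❓❓❓❓❓❓❓❓❓
❓❓❓❓❓❓❓❓❓❓❓

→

⬛⬛⬛⬛⬛⬛⬛⬛⬛⬛⬛
⬛⬛⬛⬛⬛⬛⬛⬛⬛⬛⬛
❓❓❓❓❓❓❓❓❓❓❓
❓⬜⬜⬜⬜⬜⬛⬛❓❓❓
❓⬜⬜⬜⬜⬜⬛⬛❓❓❓
❓⬜⬜🚪⬜🔴⬛⬛❓❓❓
❓⬜⬜⬜⬜⬜⬜⬜❓❓❓
❓⬛⬛⬛⬛⬛⬛⬛❓❓❓
❓⬛⬛⬛⬛⬛❓❓❓❓❓
❓❓❓❓❓❓❓❓❓❓❓
❓❓❓❓❓❓❓❓❓❓❓

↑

⬛⬛⬛⬛⬛⬛⬛⬛⬛⬛⬛
⬛⬛⬛⬛⬛⬛⬛⬛⬛⬛⬛
⬛⬛⬛⬛⬛⬛⬛⬛⬛⬛⬛
❓❓❓⬛⬛⬛⬛⬛❓❓❓
❓⬜⬜⬜⬜⬜⬛⬛❓❓❓
❓⬜⬜⬜⬜🔴⬛⬛❓❓❓
❓⬜⬜🚪⬜⬜⬛⬛❓❓❓
❓⬜⬜⬜⬜⬜⬜⬜❓❓❓
❓⬛⬛⬛⬛⬛⬛⬛❓❓❓
❓⬛⬛⬛⬛⬛❓❓❓❓❓
❓❓❓❓❓❓❓❓❓❓❓

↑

⬛⬛⬛⬛⬛⬛⬛⬛⬛⬛⬛
⬛⬛⬛⬛⬛⬛⬛⬛⬛⬛⬛
⬛⬛⬛⬛⬛⬛⬛⬛⬛⬛⬛
⬛⬛⬛⬛⬛⬛⬛⬛⬛⬛⬛
❓❓❓⬛⬛⬛⬛⬛❓❓❓
❓⬜⬜⬜⬜🔴⬛⬛❓❓❓
❓⬜⬜⬜⬜⬜⬛⬛❓❓❓
❓⬜⬜🚪⬜⬜⬛⬛❓❓❓
❓⬜⬜⬜⬜⬜⬜⬜❓❓❓
❓⬛⬛⬛⬛⬛⬛⬛❓❓❓
❓⬛⬛⬛⬛⬛❓❓❓❓❓

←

⬛⬛⬛⬛⬛⬛⬛⬛⬛⬛⬛
⬛⬛⬛⬛⬛⬛⬛⬛⬛⬛⬛
⬛⬛⬛⬛⬛⬛⬛⬛⬛⬛⬛
⬛⬛⬛⬛⬛⬛⬛⬛⬛⬛⬛
❓❓❓⬛⬛⬛⬛⬛⬛❓❓
❓❓⬜⬜⬜🔴⬜⬛⬛❓❓
❓❓⬜⬜⬜⬜⬜⬛⬛❓❓
❓❓⬜⬜🚪⬜⬜⬛⬛❓❓
❓❓⬜⬜⬜⬜⬜⬜⬜❓❓
❓❓⬛⬛⬛⬛⬛⬛⬛❓❓
❓❓⬛⬛⬛⬛⬛❓❓❓❓

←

⬛⬛⬛⬛⬛⬛⬛⬛⬛⬛⬛
⬛⬛⬛⬛⬛⬛⬛⬛⬛⬛⬛
⬛⬛⬛⬛⬛⬛⬛⬛⬛⬛⬛
⬛⬛⬛⬛⬛⬛⬛⬛⬛⬛⬛
❓❓❓⬛⬛⬛⬛⬛⬛⬛❓
❓❓❓⬜⬜🔴⬜⬜⬛⬛❓
❓❓❓⬜⬜⬜⬜⬜⬛⬛❓
❓❓❓⬜⬜🚪⬜⬜⬛⬛❓
❓❓❓⬜⬜⬜⬜⬜⬜⬜❓
❓❓❓⬛⬛⬛⬛⬛⬛⬛❓
❓❓❓⬛⬛⬛⬛⬛❓❓❓

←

⬛⬛⬛⬛⬛⬛⬛⬛⬛⬛⬛
⬛⬛⬛⬛⬛⬛⬛⬛⬛⬛⬛
⬛⬛⬛⬛⬛⬛⬛⬛⬛⬛⬛
⬛⬛⬛⬛⬛⬛⬛⬛⬛⬛⬛
❓❓❓⬛⬛⬛⬛⬛⬛⬛⬛
❓❓❓⬜⬜🔴⬜⬜⬜⬛⬛
❓❓❓⬜⬜⬜⬜⬜⬜⬛⬛
❓❓❓⬜⬜⬜🚪⬜⬜⬛⬛
❓❓❓❓⬜⬜⬜⬜⬜⬜⬜
❓❓❓❓⬛⬛⬛⬛⬛⬛⬛
❓❓❓❓⬛⬛⬛⬛⬛❓❓

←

⬛⬛⬛⬛⬛⬛⬛⬛⬛⬛⬛
⬛⬛⬛⬛⬛⬛⬛⬛⬛⬛⬛
⬛⬛⬛⬛⬛⬛⬛⬛⬛⬛⬛
⬛⬛⬛⬛⬛⬛⬛⬛⬛⬛⬛
❓❓❓⬛⬛⬛⬛⬛⬛⬛⬛
❓❓❓⬛⬜🔴⬜⬜⬜⬜⬛
❓❓❓⬛⬜⬜⬜⬜⬜⬜⬛
❓❓❓⬛⬜⬜⬜🚪⬜⬜⬛
❓❓❓❓❓⬜⬜⬜⬜⬜⬜
❓❓❓❓❓⬛⬛⬛⬛⬛⬛
❓❓❓❓❓⬛⬛⬛⬛⬛❓

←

⬛⬛⬛⬛⬛⬛⬛⬛⬛⬛⬛
⬛⬛⬛⬛⬛⬛⬛⬛⬛⬛⬛
⬛⬛⬛⬛⬛⬛⬛⬛⬛⬛⬛
⬛⬛⬛⬛⬛⬛⬛⬛⬛⬛⬛
❓❓❓⬛⬛⬛⬛⬛⬛⬛⬛
❓❓❓⬛⬛🔴⬜⬜⬜⬜⬜
❓❓❓⬛⬛⬜⬜⬜⬜⬜⬜
❓❓❓⬛⬛⬜⬜⬜🚪⬜⬜
❓❓❓❓❓❓⬜⬜⬜⬜⬜
❓❓❓❓❓❓⬛⬛⬛⬛⬛
❓❓❓❓❓❓⬛⬛⬛⬛⬛

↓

⬛⬛⬛⬛⬛⬛⬛⬛⬛⬛⬛
⬛⬛⬛⬛⬛⬛⬛⬛⬛⬛⬛
⬛⬛⬛⬛⬛⬛⬛⬛⬛⬛⬛
❓❓❓⬛⬛⬛⬛⬛⬛⬛⬛
❓❓❓⬛⬛⬜⬜⬜⬜⬜⬜
❓❓❓⬛⬛🔴⬜⬜⬜⬜⬜
❓❓❓⬛⬛⬜⬜⬜🚪⬜⬜
❓❓❓⬜⬜⬜⬜⬜⬜⬜⬜
❓❓❓❓❓❓⬛⬛⬛⬛⬛
❓❓❓❓❓❓⬛⬛⬛⬛⬛
❓❓❓❓❓❓❓❓❓❓❓

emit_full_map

⬛⬛⬛⬛⬛⬛⬛⬛⬛⬛
⬛⬛⬜⬜⬜⬜⬜⬜⬛⬛
⬛⬛🔴⬜⬜⬜⬜⬜⬛⬛
⬛⬛⬜⬜⬜🚪⬜⬜⬛⬛
⬜⬜⬜⬜⬜⬜⬜⬜⬜⬜
❓❓❓⬛⬛⬛⬛⬛⬛⬛
❓❓❓⬛⬛⬛⬛⬛❓❓

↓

⬛⬛⬛⬛⬛⬛⬛⬛⬛⬛⬛
⬛⬛⬛⬛⬛⬛⬛⬛⬛⬛⬛
❓❓❓⬛⬛⬛⬛⬛⬛⬛⬛
❓❓❓⬛⬛⬜⬜⬜⬜⬜⬜
❓❓❓⬛⬛⬜⬜⬜⬜⬜⬜
❓❓❓⬛⬛🔴⬜⬜🚪⬜⬜
❓❓❓⬜⬜⬜⬜⬜⬜⬜⬜
❓❓❓⬜⬜🚪⬛⬛⬛⬛⬛
❓❓❓❓❓❓⬛⬛⬛⬛⬛
❓❓❓❓❓❓❓❓❓❓❓
❓❓❓❓❓❓❓❓❓❓❓

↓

⬛⬛⬛⬛⬛⬛⬛⬛⬛⬛⬛
❓❓❓⬛⬛⬛⬛⬛⬛⬛⬛
❓❓❓⬛⬛⬜⬜⬜⬜⬜⬜
❓❓❓⬛⬛⬜⬜⬜⬜⬜⬜
❓❓❓⬛⬛⬜⬜⬜🚪⬜⬜
❓❓❓⬜⬜🔴⬜⬜⬜⬜⬜
❓❓❓⬜⬜🚪⬛⬛⬛⬛⬛
❓❓❓⬜⬜⬜⬛⬛⬛⬛⬛
❓❓❓❓❓❓❓❓❓❓❓
❓❓❓❓❓❓❓❓❓❓❓
❓❓❓❓❓❓❓❓❓❓❓

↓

❓❓❓⬛⬛⬛⬛⬛⬛⬛⬛
❓❓❓⬛⬛⬜⬜⬜⬜⬜⬜
❓❓❓⬛⬛⬜⬜⬜⬜⬜⬜
❓❓❓⬛⬛⬜⬜⬜🚪⬜⬜
❓❓❓⬜⬜⬜⬜⬜⬜⬜⬜
❓❓❓⬜⬜🔴⬛⬛⬛⬛⬛
❓❓❓⬜⬜⬜⬛⬛⬛⬛⬛
❓❓❓⬜⬜⬜⬛⬛❓❓❓
❓❓❓❓❓❓❓❓❓❓❓
❓❓❓❓❓❓❓❓❓❓❓
❓❓❓❓❓❓❓❓❓❓❓

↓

❓❓❓⬛⬛⬜⬜⬜⬜⬜⬜
❓❓❓⬛⬛⬜⬜⬜⬜⬜⬜
❓❓❓⬛⬛⬜⬜⬜🚪⬜⬜
❓❓❓⬜⬜⬜⬜⬜⬜⬜⬜
❓❓❓⬜⬜🚪⬛⬛⬛⬛⬛
❓❓❓⬜⬜🔴⬛⬛⬛⬛⬛
❓❓❓⬜⬜⬜⬛⬛❓❓❓
❓❓❓⬜⬜⬜⬛⬛❓❓❓
❓❓❓❓❓❓❓❓❓❓❓
❓❓❓❓❓❓❓❓❓❓❓
❓❓❓❓❓❓❓❓❓❓❓

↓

❓❓❓⬛⬛⬜⬜⬜⬜⬜⬜
❓❓❓⬛⬛⬜⬜⬜🚪⬜⬜
❓❓❓⬜⬜⬜⬜⬜⬜⬜⬜
❓❓❓⬜⬜🚪⬛⬛⬛⬛⬛
❓❓❓⬜⬜⬜⬛⬛⬛⬛⬛
❓❓❓⬜⬜🔴⬛⬛❓❓❓
❓❓❓⬜⬜⬜⬛⬛❓❓❓
❓❓❓⬜⬛⬛⬛⬛❓❓❓
❓❓❓❓❓❓❓❓❓❓❓
❓❓❓❓❓❓❓❓❓❓❓
❓❓❓❓❓❓❓❓❓❓❓

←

❓❓❓❓⬛⬛⬜⬜⬜⬜⬜
❓❓❓❓⬛⬛⬜⬜⬜🚪⬜
❓❓❓❓⬜⬜⬜⬜⬜⬜⬜
❓❓❓⬜⬜⬜🚪⬛⬛⬛⬛
❓❓❓⬜⬜⬜⬜⬛⬛⬛⬛
❓❓❓⬜⬜🔴⬜⬛⬛❓❓
❓❓❓⬜⬜⬜⬜⬛⬛❓❓
❓❓❓⬛⬜⬛⬛⬛⬛❓❓
❓❓❓❓❓❓❓❓❓❓❓
❓❓❓❓❓❓❓❓❓❓❓
❓❓❓❓❓❓❓❓❓❓❓

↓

❓❓❓❓⬛⬛⬜⬜⬜🚪⬜
❓❓❓❓⬜⬜⬜⬜⬜⬜⬜
❓❓❓⬜⬜⬜🚪⬛⬛⬛⬛
❓❓❓⬜⬜⬜⬜⬛⬛⬛⬛
❓❓❓⬜⬜⬜⬜⬛⬛❓❓
❓❓❓⬜⬜🔴⬜⬛⬛❓❓
❓❓❓⬛⬜⬛⬛⬛⬛❓❓
❓❓❓⬛⬜⬛⬛⬛❓❓❓
❓❓❓❓❓❓❓❓❓❓❓
❓❓❓❓❓❓❓❓❓❓❓
❓❓❓❓❓❓❓❓❓❓❓

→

❓❓❓⬛⬛⬜⬜⬜🚪⬜⬜
❓❓❓⬜⬜⬜⬜⬜⬜⬜⬜
❓❓⬜⬜⬜🚪⬛⬛⬛⬛⬛
❓❓⬜⬜⬜⬜⬛⬛⬛⬛⬛
❓❓⬜⬜⬜⬜⬛⬛❓❓❓
❓❓⬜⬜⬜🔴⬛⬛❓❓❓
❓❓⬛⬜⬛⬛⬛⬛❓❓❓
❓❓⬛⬜⬛⬛⬛⬛❓❓❓
❓❓❓❓❓❓❓❓❓❓❓
❓❓❓❓❓❓❓❓❓❓❓
❓❓❓❓❓❓❓❓❓❓❓

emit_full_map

❓⬛⬛⬛⬛⬛⬛⬛⬛⬛⬛
❓⬛⬛⬜⬜⬜⬜⬜⬜⬛⬛
❓⬛⬛⬜⬜⬜⬜⬜⬜⬛⬛
❓⬛⬛⬜⬜⬜🚪⬜⬜⬛⬛
❓⬜⬜⬜⬜⬜⬜⬜⬜⬜⬜
⬜⬜⬜🚪⬛⬛⬛⬛⬛⬛⬛
⬜⬜⬜⬜⬛⬛⬛⬛⬛❓❓
⬜⬜⬜⬜⬛⬛❓❓❓❓❓
⬜⬜⬜🔴⬛⬛❓❓❓❓❓
⬛⬜⬛⬛⬛⬛❓❓❓❓❓
⬛⬜⬛⬛⬛⬛❓❓❓❓❓

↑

❓❓❓⬛⬛⬜⬜⬜⬜⬜⬜
❓❓❓⬛⬛⬜⬜⬜🚪⬜⬜
❓❓❓⬜⬜⬜⬜⬜⬜⬜⬜
❓❓⬜⬜⬜🚪⬛⬛⬛⬛⬛
❓❓⬜⬜⬜⬜⬛⬛⬛⬛⬛
❓❓⬜⬜⬜🔴⬛⬛❓❓❓
❓❓⬜⬜⬜⬜⬛⬛❓❓❓
❓❓⬛⬜⬛⬛⬛⬛❓❓❓
❓❓⬛⬜⬛⬛⬛⬛❓❓❓
❓❓❓❓❓❓❓❓❓❓❓
❓❓❓❓❓❓❓❓❓❓❓

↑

❓❓❓⬛⬛⬜⬜⬜⬜⬜⬜
❓❓❓⬛⬛⬜⬜⬜⬜⬜⬜
❓❓❓⬛⬛⬜⬜⬜🚪⬜⬜
❓❓❓⬜⬜⬜⬜⬜⬜⬜⬜
❓❓⬜⬜⬜🚪⬛⬛⬛⬛⬛
❓❓⬜⬜⬜🔴⬛⬛⬛⬛⬛
❓❓⬜⬜⬜⬜⬛⬛❓❓❓
❓❓⬜⬜⬜⬜⬛⬛❓❓❓
❓❓⬛⬜⬛⬛⬛⬛❓❓❓
❓❓⬛⬜⬛⬛⬛⬛❓❓❓
❓❓❓❓❓❓❓❓❓❓❓

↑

❓❓❓⬛⬛⬛⬛⬛⬛⬛⬛
❓❓❓⬛⬛⬜⬜⬜⬜⬜⬜
❓❓❓⬛⬛⬜⬜⬜⬜⬜⬜
❓❓❓⬛⬛⬜⬜⬜🚪⬜⬜
❓❓❓⬜⬜⬜⬜⬜⬜⬜⬜
❓❓⬜⬜⬜🔴⬛⬛⬛⬛⬛
❓❓⬜⬜⬜⬜⬛⬛⬛⬛⬛
❓❓⬜⬜⬜⬜⬛⬛❓❓❓
❓❓⬜⬜⬜⬜⬛⬛❓❓❓
❓❓⬛⬜⬛⬛⬛⬛❓❓❓
❓❓⬛⬜⬛⬛⬛⬛❓❓❓

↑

⬛⬛⬛⬛⬛⬛⬛⬛⬛⬛⬛
❓❓❓⬛⬛⬛⬛⬛⬛⬛⬛
❓❓❓⬛⬛⬜⬜⬜⬜⬜⬜
❓❓❓⬛⬛⬜⬜⬜⬜⬜⬜
❓❓❓⬛⬛⬜⬜⬜🚪⬜⬜
❓❓❓⬜⬜🔴⬜⬜⬜⬜⬜
❓❓⬜⬜⬜🚪⬛⬛⬛⬛⬛
❓❓⬜⬜⬜⬜⬛⬛⬛⬛⬛
❓❓⬜⬜⬜⬜⬛⬛❓❓❓
❓❓⬜⬜⬜⬜⬛⬛❓❓❓
❓❓⬛⬜⬛⬛⬛⬛❓❓❓

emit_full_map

❓⬛⬛⬛⬛⬛⬛⬛⬛⬛⬛
❓⬛⬛⬜⬜⬜⬜⬜⬜⬛⬛
❓⬛⬛⬜⬜⬜⬜⬜⬜⬛⬛
❓⬛⬛⬜⬜⬜🚪⬜⬜⬛⬛
❓⬜⬜🔴⬜⬜⬜⬜⬜⬜⬜
⬜⬜⬜🚪⬛⬛⬛⬛⬛⬛⬛
⬜⬜⬜⬜⬛⬛⬛⬛⬛❓❓
⬜⬜⬜⬜⬛⬛❓❓❓❓❓
⬜⬜⬜⬜⬛⬛❓❓❓❓❓
⬛⬜⬛⬛⬛⬛❓❓❓❓❓
⬛⬜⬛⬛⬛⬛❓❓❓❓❓

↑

⬛⬛⬛⬛⬛⬛⬛⬛⬛⬛⬛
⬛⬛⬛⬛⬛⬛⬛⬛⬛⬛⬛
❓❓❓⬛⬛⬛⬛⬛⬛⬛⬛
❓❓❓⬛⬛⬜⬜⬜⬜⬜⬜
❓❓❓⬛⬛⬜⬜⬜⬜⬜⬜
❓❓❓⬛⬛🔴⬜⬜🚪⬜⬜
❓❓❓⬜⬜⬜⬜⬜⬜⬜⬜
❓❓⬜⬜⬜🚪⬛⬛⬛⬛⬛
❓❓⬜⬜⬜⬜⬛⬛⬛⬛⬛
❓❓⬜⬜⬜⬜⬛⬛❓❓❓
❓❓⬜⬜⬜⬜⬛⬛❓❓❓

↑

⬛⬛⬛⬛⬛⬛⬛⬛⬛⬛⬛
⬛⬛⬛⬛⬛⬛⬛⬛⬛⬛⬛
⬛⬛⬛⬛⬛⬛⬛⬛⬛⬛⬛
❓❓❓⬛⬛⬛⬛⬛⬛⬛⬛
❓❓❓⬛⬛⬜⬜⬜⬜⬜⬜
❓❓❓⬛⬛🔴⬜⬜⬜⬜⬜
❓❓❓⬛⬛⬜⬜⬜🚪⬜⬜
❓❓❓⬜⬜⬜⬜⬜⬜⬜⬜
❓❓⬜⬜⬜🚪⬛⬛⬛⬛⬛
❓❓⬜⬜⬜⬜⬛⬛⬛⬛⬛
❓❓⬜⬜⬜⬜⬛⬛❓❓❓

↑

⬛⬛⬛⬛⬛⬛⬛⬛⬛⬛⬛
⬛⬛⬛⬛⬛⬛⬛⬛⬛⬛⬛
⬛⬛⬛⬛⬛⬛⬛⬛⬛⬛⬛
⬛⬛⬛⬛⬛⬛⬛⬛⬛⬛⬛
❓❓❓⬛⬛⬛⬛⬛⬛⬛⬛
❓❓❓⬛⬛🔴⬜⬜⬜⬜⬜
❓❓❓⬛⬛⬜⬜⬜⬜⬜⬜
❓❓❓⬛⬛⬜⬜⬜🚪⬜⬜
❓❓❓⬜⬜⬜⬜⬜⬜⬜⬜
❓❓⬜⬜⬜🚪⬛⬛⬛⬛⬛
❓❓⬜⬜⬜⬜⬛⬛⬛⬛⬛

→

⬛⬛⬛⬛⬛⬛⬛⬛⬛⬛⬛
⬛⬛⬛⬛⬛⬛⬛⬛⬛⬛⬛
⬛⬛⬛⬛⬛⬛⬛⬛⬛⬛⬛
⬛⬛⬛⬛⬛⬛⬛⬛⬛⬛⬛
❓❓⬛⬛⬛⬛⬛⬛⬛⬛⬛
❓❓⬛⬛⬜🔴⬜⬜⬜⬜⬛
❓❓⬛⬛⬜⬜⬜⬜⬜⬜⬛
❓❓⬛⬛⬜⬜⬜🚪⬜⬜⬛
❓❓⬜⬜⬜⬜⬜⬜⬜⬜⬜
❓⬜⬜⬜🚪⬛⬛⬛⬛⬛⬛
❓⬜⬜⬜⬜⬛⬛⬛⬛⬛❓

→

⬛⬛⬛⬛⬛⬛⬛⬛⬛⬛⬛
⬛⬛⬛⬛⬛⬛⬛⬛⬛⬛⬛
⬛⬛⬛⬛⬛⬛⬛⬛⬛⬛⬛
⬛⬛⬛⬛⬛⬛⬛⬛⬛⬛⬛
❓⬛⬛⬛⬛⬛⬛⬛⬛⬛⬛
❓⬛⬛⬜⬜🔴⬜⬜⬜⬛⬛
❓⬛⬛⬜⬜⬜⬜⬜⬜⬛⬛
❓⬛⬛⬜⬜⬜🚪⬜⬜⬛⬛
❓⬜⬜⬜⬜⬜⬜⬜⬜⬜⬜
⬜⬜⬜🚪⬛⬛⬛⬛⬛⬛⬛
⬜⬜⬜⬜⬛⬛⬛⬛⬛❓❓

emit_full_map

❓⬛⬛⬛⬛⬛⬛⬛⬛⬛⬛
❓⬛⬛⬜⬜🔴⬜⬜⬜⬛⬛
❓⬛⬛⬜⬜⬜⬜⬜⬜⬛⬛
❓⬛⬛⬜⬜⬜🚪⬜⬜⬛⬛
❓⬜⬜⬜⬜⬜⬜⬜⬜⬜⬜
⬜⬜⬜🚪⬛⬛⬛⬛⬛⬛⬛
⬜⬜⬜⬜⬛⬛⬛⬛⬛❓❓
⬜⬜⬜⬜⬛⬛❓❓❓❓❓
⬜⬜⬜⬜⬛⬛❓❓❓❓❓
⬛⬜⬛⬛⬛⬛❓❓❓❓❓
⬛⬜⬛⬛⬛⬛❓❓❓❓❓

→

⬛⬛⬛⬛⬛⬛⬛⬛⬛⬛⬛
⬛⬛⬛⬛⬛⬛⬛⬛⬛⬛⬛
⬛⬛⬛⬛⬛⬛⬛⬛⬛⬛⬛
⬛⬛⬛⬛⬛⬛⬛⬛⬛⬛⬛
⬛⬛⬛⬛⬛⬛⬛⬛⬛⬛❓
⬛⬛⬜⬜⬜🔴⬜⬜⬛⬛❓
⬛⬛⬜⬜⬜⬜⬜⬜⬛⬛❓
⬛⬛⬜⬜⬜🚪⬜⬜⬛⬛❓
⬜⬜⬜⬜⬜⬜⬜⬜⬜⬜❓
⬜⬜🚪⬛⬛⬛⬛⬛⬛⬛❓
⬜⬜⬜⬛⬛⬛⬛⬛❓❓❓

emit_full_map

❓⬛⬛⬛⬛⬛⬛⬛⬛⬛⬛
❓⬛⬛⬜⬜⬜🔴⬜⬜⬛⬛
❓⬛⬛⬜⬜⬜⬜⬜⬜⬛⬛
❓⬛⬛⬜⬜⬜🚪⬜⬜⬛⬛
❓⬜⬜⬜⬜⬜⬜⬜⬜⬜⬜
⬜⬜⬜🚪⬛⬛⬛⬛⬛⬛⬛
⬜⬜⬜⬜⬛⬛⬛⬛⬛❓❓
⬜⬜⬜⬜⬛⬛❓❓❓❓❓
⬜⬜⬜⬜⬛⬛❓❓❓❓❓
⬛⬜⬛⬛⬛⬛❓❓❓❓❓
⬛⬜⬛⬛⬛⬛❓❓❓❓❓


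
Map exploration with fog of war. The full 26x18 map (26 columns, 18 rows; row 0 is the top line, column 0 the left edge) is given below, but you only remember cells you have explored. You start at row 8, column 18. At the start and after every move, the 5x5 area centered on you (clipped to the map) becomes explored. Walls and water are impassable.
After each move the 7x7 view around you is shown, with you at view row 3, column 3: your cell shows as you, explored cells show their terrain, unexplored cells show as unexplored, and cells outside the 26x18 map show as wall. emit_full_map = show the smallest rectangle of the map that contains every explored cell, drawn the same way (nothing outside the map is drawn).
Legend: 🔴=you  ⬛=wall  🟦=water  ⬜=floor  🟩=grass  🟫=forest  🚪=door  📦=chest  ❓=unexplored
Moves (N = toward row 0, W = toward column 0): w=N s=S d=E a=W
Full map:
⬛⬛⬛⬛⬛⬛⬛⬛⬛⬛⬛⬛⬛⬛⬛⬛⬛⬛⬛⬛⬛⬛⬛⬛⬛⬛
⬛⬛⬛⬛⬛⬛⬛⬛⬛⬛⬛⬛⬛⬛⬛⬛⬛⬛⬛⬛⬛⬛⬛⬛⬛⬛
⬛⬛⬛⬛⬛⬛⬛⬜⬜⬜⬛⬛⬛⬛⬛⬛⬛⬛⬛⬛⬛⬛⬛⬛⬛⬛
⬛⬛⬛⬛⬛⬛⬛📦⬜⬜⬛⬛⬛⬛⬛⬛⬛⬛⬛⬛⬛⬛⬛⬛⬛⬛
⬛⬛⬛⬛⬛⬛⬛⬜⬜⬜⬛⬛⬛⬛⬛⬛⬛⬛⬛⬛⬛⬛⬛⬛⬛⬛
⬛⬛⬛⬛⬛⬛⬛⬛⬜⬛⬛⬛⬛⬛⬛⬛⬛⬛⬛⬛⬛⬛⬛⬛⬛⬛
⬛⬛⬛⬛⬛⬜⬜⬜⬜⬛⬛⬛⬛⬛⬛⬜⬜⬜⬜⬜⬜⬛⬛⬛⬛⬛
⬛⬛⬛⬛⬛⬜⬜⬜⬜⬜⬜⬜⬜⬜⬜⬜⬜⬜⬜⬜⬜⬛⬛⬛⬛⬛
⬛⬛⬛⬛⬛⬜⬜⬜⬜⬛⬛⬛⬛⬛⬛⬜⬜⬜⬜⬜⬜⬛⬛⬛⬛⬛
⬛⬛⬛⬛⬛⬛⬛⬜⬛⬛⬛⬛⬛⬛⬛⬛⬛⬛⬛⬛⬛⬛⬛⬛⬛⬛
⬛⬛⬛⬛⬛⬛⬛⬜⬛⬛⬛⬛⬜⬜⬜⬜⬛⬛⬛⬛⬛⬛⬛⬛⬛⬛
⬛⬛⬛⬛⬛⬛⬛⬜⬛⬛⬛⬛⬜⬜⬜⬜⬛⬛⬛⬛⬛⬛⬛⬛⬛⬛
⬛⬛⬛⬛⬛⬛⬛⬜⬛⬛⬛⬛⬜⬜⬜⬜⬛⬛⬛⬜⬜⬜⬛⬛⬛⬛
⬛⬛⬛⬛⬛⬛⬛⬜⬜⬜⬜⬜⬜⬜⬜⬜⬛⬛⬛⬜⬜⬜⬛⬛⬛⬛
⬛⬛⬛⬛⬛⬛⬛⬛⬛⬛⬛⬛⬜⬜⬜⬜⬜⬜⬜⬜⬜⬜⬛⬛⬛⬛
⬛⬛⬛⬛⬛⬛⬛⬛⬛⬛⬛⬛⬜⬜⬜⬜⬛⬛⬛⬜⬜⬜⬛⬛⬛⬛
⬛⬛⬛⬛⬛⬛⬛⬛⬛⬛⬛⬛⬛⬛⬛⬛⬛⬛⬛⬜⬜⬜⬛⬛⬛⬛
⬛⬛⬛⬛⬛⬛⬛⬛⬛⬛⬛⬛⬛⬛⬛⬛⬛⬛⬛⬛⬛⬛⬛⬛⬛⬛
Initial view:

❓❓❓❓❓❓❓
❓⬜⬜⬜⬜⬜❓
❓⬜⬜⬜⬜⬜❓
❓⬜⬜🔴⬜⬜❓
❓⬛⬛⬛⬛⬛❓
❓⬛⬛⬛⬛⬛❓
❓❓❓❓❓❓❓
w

❓❓❓❓❓❓❓
❓⬛⬛⬛⬛⬛❓
❓⬜⬜⬜⬜⬜❓
❓⬜⬜🔴⬜⬜❓
❓⬜⬜⬜⬜⬜❓
❓⬛⬛⬛⬛⬛❓
❓⬛⬛⬛⬛⬛❓

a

❓❓❓❓❓❓❓
❓⬛⬛⬛⬛⬛⬛
❓⬜⬜⬜⬜⬜⬜
❓⬜⬜🔴⬜⬜⬜
❓⬜⬜⬜⬜⬜⬜
❓⬛⬛⬛⬛⬛⬛
❓❓⬛⬛⬛⬛⬛

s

❓⬛⬛⬛⬛⬛⬛
❓⬜⬜⬜⬜⬜⬜
❓⬜⬜⬜⬜⬜⬜
❓⬜⬜🔴⬜⬜⬜
❓⬛⬛⬛⬛⬛⬛
❓⬜⬛⬛⬛⬛⬛
❓❓❓❓❓❓❓

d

⬛⬛⬛⬛⬛⬛❓
⬜⬜⬜⬜⬜⬜❓
⬜⬜⬜⬜⬜⬜❓
⬜⬜⬜🔴⬜⬜❓
⬛⬛⬛⬛⬛⬛❓
⬜⬛⬛⬛⬛⬛❓
❓❓❓❓❓❓❓

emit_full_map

⬛⬛⬛⬛⬛⬛
⬜⬜⬜⬜⬜⬜
⬜⬜⬜⬜⬜⬜
⬜⬜⬜🔴⬜⬜
⬛⬛⬛⬛⬛⬛
⬜⬛⬛⬛⬛⬛

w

❓❓❓❓❓❓❓
⬛⬛⬛⬛⬛⬛❓
⬜⬜⬜⬜⬜⬜❓
⬜⬜⬜🔴⬜⬜❓
⬜⬜⬜⬜⬜⬜❓
⬛⬛⬛⬛⬛⬛❓
⬜⬛⬛⬛⬛⬛❓

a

❓❓❓❓❓❓❓
❓⬛⬛⬛⬛⬛⬛
❓⬜⬜⬜⬜⬜⬜
❓⬜⬜🔴⬜⬜⬜
❓⬜⬜⬜⬜⬜⬜
❓⬛⬛⬛⬛⬛⬛
❓⬜⬛⬛⬛⬛⬛

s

❓⬛⬛⬛⬛⬛⬛
❓⬜⬜⬜⬜⬜⬜
❓⬜⬜⬜⬜⬜⬜
❓⬜⬜🔴⬜⬜⬜
❓⬛⬛⬛⬛⬛⬛
❓⬜⬛⬛⬛⬛⬛
❓❓❓❓❓❓❓

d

⬛⬛⬛⬛⬛⬛❓
⬜⬜⬜⬜⬜⬜❓
⬜⬜⬜⬜⬜⬜❓
⬜⬜⬜🔴⬜⬜❓
⬛⬛⬛⬛⬛⬛❓
⬜⬛⬛⬛⬛⬛❓
❓❓❓❓❓❓❓


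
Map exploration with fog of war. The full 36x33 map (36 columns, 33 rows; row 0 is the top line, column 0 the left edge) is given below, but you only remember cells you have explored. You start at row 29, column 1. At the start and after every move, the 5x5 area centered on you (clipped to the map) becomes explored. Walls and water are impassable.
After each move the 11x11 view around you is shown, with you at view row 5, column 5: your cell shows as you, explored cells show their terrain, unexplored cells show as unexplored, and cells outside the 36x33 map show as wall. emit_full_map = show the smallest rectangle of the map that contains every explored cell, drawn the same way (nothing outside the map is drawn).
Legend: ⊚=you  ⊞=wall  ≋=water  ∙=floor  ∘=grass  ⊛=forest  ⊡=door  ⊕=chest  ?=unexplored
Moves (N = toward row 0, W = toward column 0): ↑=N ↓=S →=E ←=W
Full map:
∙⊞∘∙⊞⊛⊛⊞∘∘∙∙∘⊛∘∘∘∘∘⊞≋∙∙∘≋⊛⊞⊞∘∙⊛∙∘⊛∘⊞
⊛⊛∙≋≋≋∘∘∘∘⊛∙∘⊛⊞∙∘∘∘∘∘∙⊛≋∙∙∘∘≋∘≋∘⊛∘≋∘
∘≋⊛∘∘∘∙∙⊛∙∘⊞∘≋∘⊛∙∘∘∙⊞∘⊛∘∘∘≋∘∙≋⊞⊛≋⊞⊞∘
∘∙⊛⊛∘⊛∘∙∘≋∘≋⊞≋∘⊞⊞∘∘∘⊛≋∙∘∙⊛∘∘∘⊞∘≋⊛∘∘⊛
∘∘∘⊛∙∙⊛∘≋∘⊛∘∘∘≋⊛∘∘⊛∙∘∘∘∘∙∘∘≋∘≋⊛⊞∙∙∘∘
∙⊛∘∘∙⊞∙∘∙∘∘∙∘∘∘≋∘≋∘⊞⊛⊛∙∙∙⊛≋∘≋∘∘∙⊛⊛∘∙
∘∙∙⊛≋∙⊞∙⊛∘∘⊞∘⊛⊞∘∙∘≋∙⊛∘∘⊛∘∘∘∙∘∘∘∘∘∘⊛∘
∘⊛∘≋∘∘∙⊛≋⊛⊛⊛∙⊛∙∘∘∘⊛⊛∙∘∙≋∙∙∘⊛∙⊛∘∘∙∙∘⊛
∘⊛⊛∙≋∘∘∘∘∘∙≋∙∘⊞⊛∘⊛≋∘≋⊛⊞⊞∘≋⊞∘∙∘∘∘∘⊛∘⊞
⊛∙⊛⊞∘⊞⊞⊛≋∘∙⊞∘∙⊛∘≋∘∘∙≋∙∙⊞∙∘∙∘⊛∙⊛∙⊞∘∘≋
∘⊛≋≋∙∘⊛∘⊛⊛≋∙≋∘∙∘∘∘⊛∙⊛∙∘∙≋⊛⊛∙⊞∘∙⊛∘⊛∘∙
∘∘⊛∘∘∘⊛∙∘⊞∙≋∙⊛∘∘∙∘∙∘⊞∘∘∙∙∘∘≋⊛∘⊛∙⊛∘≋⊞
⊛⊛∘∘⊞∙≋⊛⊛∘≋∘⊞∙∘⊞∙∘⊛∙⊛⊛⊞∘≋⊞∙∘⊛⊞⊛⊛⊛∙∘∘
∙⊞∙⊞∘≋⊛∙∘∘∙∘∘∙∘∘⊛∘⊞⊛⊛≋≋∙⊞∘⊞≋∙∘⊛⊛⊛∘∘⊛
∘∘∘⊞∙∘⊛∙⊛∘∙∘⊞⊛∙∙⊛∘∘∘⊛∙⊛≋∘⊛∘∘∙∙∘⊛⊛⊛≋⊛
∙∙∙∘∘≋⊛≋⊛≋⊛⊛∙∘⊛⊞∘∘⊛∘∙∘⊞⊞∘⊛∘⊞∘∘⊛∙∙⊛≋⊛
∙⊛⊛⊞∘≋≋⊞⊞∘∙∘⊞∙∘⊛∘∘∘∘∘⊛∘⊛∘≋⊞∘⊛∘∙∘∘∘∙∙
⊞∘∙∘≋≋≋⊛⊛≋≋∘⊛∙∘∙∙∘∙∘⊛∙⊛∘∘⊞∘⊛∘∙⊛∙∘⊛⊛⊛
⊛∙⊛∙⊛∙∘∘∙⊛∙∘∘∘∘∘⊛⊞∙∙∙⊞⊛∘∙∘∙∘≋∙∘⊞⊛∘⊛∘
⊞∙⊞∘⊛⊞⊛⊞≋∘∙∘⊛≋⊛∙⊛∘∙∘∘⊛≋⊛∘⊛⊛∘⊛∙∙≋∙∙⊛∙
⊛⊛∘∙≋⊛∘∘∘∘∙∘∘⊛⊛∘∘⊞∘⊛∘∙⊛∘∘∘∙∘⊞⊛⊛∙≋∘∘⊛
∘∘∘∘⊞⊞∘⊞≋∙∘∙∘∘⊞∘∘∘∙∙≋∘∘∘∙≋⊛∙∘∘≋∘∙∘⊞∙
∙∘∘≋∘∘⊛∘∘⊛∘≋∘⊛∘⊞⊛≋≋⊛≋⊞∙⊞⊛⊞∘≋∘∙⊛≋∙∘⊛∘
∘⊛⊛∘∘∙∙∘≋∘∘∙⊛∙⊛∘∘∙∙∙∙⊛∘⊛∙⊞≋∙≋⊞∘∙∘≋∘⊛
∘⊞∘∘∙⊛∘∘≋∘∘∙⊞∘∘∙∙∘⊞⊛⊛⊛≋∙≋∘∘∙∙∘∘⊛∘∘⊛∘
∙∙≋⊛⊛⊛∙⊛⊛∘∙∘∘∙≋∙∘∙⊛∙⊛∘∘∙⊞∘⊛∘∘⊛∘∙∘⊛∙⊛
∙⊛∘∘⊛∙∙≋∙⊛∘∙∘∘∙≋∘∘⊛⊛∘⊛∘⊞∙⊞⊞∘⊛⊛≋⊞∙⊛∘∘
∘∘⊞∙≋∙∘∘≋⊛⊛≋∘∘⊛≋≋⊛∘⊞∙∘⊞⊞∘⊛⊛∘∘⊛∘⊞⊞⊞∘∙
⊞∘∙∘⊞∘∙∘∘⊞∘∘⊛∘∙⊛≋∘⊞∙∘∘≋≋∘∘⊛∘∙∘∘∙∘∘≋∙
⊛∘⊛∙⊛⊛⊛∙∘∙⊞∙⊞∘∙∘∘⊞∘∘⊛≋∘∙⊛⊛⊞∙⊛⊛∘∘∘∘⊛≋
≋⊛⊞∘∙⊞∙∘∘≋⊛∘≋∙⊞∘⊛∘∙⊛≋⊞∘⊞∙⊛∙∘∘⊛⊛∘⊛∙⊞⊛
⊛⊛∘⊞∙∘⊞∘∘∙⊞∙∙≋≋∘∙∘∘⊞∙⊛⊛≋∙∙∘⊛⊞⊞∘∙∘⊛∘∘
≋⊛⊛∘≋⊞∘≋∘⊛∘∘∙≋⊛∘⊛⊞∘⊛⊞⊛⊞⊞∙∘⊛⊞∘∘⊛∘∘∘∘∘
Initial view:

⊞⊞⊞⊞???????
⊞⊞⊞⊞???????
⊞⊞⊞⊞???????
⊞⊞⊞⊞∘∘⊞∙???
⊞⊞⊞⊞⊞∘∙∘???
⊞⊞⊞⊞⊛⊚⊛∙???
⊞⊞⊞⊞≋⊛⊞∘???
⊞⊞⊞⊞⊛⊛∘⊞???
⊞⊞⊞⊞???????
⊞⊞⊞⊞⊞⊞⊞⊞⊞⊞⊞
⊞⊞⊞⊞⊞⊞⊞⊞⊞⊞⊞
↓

⊞⊞⊞⊞???????
⊞⊞⊞⊞???????
⊞⊞⊞⊞∘∘⊞∙???
⊞⊞⊞⊞⊞∘∙∘???
⊞⊞⊞⊞⊛∘⊛∙???
⊞⊞⊞⊞≋⊚⊞∘???
⊞⊞⊞⊞⊛⊛∘⊞???
⊞⊞⊞⊞≋⊛⊛∘???
⊞⊞⊞⊞⊞⊞⊞⊞⊞⊞⊞
⊞⊞⊞⊞⊞⊞⊞⊞⊞⊞⊞
⊞⊞⊞⊞⊞⊞⊞⊞⊞⊞⊞

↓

⊞⊞⊞⊞???????
⊞⊞⊞⊞∘∘⊞∙???
⊞⊞⊞⊞⊞∘∙∘???
⊞⊞⊞⊞⊛∘⊛∙???
⊞⊞⊞⊞≋⊛⊞∘???
⊞⊞⊞⊞⊛⊚∘⊞???
⊞⊞⊞⊞≋⊛⊛∘???
⊞⊞⊞⊞⊞⊞⊞⊞⊞⊞⊞
⊞⊞⊞⊞⊞⊞⊞⊞⊞⊞⊞
⊞⊞⊞⊞⊞⊞⊞⊞⊞⊞⊞
⊞⊞⊞⊞⊞⊞⊞⊞⊞⊞⊞

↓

⊞⊞⊞⊞∘∘⊞∙???
⊞⊞⊞⊞⊞∘∙∘???
⊞⊞⊞⊞⊛∘⊛∙???
⊞⊞⊞⊞≋⊛⊞∘???
⊞⊞⊞⊞⊛⊛∘⊞???
⊞⊞⊞⊞≋⊚⊛∘???
⊞⊞⊞⊞⊞⊞⊞⊞⊞⊞⊞
⊞⊞⊞⊞⊞⊞⊞⊞⊞⊞⊞
⊞⊞⊞⊞⊞⊞⊞⊞⊞⊞⊞
⊞⊞⊞⊞⊞⊞⊞⊞⊞⊞⊞
⊞⊞⊞⊞⊞⊞⊞⊞⊞⊞⊞

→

⊞⊞⊞∘∘⊞∙????
⊞⊞⊞⊞∘∙∘????
⊞⊞⊞⊛∘⊛∙????
⊞⊞⊞≋⊛⊞∘∙???
⊞⊞⊞⊛⊛∘⊞∙???
⊞⊞⊞≋⊛⊚∘≋???
⊞⊞⊞⊞⊞⊞⊞⊞⊞⊞⊞
⊞⊞⊞⊞⊞⊞⊞⊞⊞⊞⊞
⊞⊞⊞⊞⊞⊞⊞⊞⊞⊞⊞
⊞⊞⊞⊞⊞⊞⊞⊞⊞⊞⊞
⊞⊞⊞⊞⊞⊞⊞⊞⊞⊞⊞

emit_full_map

∘∘⊞∙?
⊞∘∙∘?
⊛∘⊛∙?
≋⊛⊞∘∙
⊛⊛∘⊞∙
≋⊛⊚∘≋

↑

⊞⊞⊞????????
⊞⊞⊞∘∘⊞∙????
⊞⊞⊞⊞∘∙∘????
⊞⊞⊞⊛∘⊛∙⊛???
⊞⊞⊞≋⊛⊞∘∙???
⊞⊞⊞⊛⊛⊚⊞∙???
⊞⊞⊞≋⊛⊛∘≋???
⊞⊞⊞⊞⊞⊞⊞⊞⊞⊞⊞
⊞⊞⊞⊞⊞⊞⊞⊞⊞⊞⊞
⊞⊞⊞⊞⊞⊞⊞⊞⊞⊞⊞
⊞⊞⊞⊞⊞⊞⊞⊞⊞⊞⊞

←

⊞⊞⊞⊞???????
⊞⊞⊞⊞∘∘⊞∙???
⊞⊞⊞⊞⊞∘∙∘???
⊞⊞⊞⊞⊛∘⊛∙⊛??
⊞⊞⊞⊞≋⊛⊞∘∙??
⊞⊞⊞⊞⊛⊚∘⊞∙??
⊞⊞⊞⊞≋⊛⊛∘≋??
⊞⊞⊞⊞⊞⊞⊞⊞⊞⊞⊞
⊞⊞⊞⊞⊞⊞⊞⊞⊞⊞⊞
⊞⊞⊞⊞⊞⊞⊞⊞⊞⊞⊞
⊞⊞⊞⊞⊞⊞⊞⊞⊞⊞⊞

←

⊞⊞⊞⊞⊞??????
⊞⊞⊞⊞⊞∘∘⊞∙??
⊞⊞⊞⊞⊞⊞∘∙∘??
⊞⊞⊞⊞⊞⊛∘⊛∙⊛?
⊞⊞⊞⊞⊞≋⊛⊞∘∙?
⊞⊞⊞⊞⊞⊚⊛∘⊞∙?
⊞⊞⊞⊞⊞≋⊛⊛∘≋?
⊞⊞⊞⊞⊞⊞⊞⊞⊞⊞⊞
⊞⊞⊞⊞⊞⊞⊞⊞⊞⊞⊞
⊞⊞⊞⊞⊞⊞⊞⊞⊞⊞⊞
⊞⊞⊞⊞⊞⊞⊞⊞⊞⊞⊞

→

⊞⊞⊞⊞???????
⊞⊞⊞⊞∘∘⊞∙???
⊞⊞⊞⊞⊞∘∙∘???
⊞⊞⊞⊞⊛∘⊛∙⊛??
⊞⊞⊞⊞≋⊛⊞∘∙??
⊞⊞⊞⊞⊛⊚∘⊞∙??
⊞⊞⊞⊞≋⊛⊛∘≋??
⊞⊞⊞⊞⊞⊞⊞⊞⊞⊞⊞
⊞⊞⊞⊞⊞⊞⊞⊞⊞⊞⊞
⊞⊞⊞⊞⊞⊞⊞⊞⊞⊞⊞
⊞⊞⊞⊞⊞⊞⊞⊞⊞⊞⊞

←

⊞⊞⊞⊞⊞??????
⊞⊞⊞⊞⊞∘∘⊞∙??
⊞⊞⊞⊞⊞⊞∘∙∘??
⊞⊞⊞⊞⊞⊛∘⊛∙⊛?
⊞⊞⊞⊞⊞≋⊛⊞∘∙?
⊞⊞⊞⊞⊞⊚⊛∘⊞∙?
⊞⊞⊞⊞⊞≋⊛⊛∘≋?
⊞⊞⊞⊞⊞⊞⊞⊞⊞⊞⊞
⊞⊞⊞⊞⊞⊞⊞⊞⊞⊞⊞
⊞⊞⊞⊞⊞⊞⊞⊞⊞⊞⊞
⊞⊞⊞⊞⊞⊞⊞⊞⊞⊞⊞


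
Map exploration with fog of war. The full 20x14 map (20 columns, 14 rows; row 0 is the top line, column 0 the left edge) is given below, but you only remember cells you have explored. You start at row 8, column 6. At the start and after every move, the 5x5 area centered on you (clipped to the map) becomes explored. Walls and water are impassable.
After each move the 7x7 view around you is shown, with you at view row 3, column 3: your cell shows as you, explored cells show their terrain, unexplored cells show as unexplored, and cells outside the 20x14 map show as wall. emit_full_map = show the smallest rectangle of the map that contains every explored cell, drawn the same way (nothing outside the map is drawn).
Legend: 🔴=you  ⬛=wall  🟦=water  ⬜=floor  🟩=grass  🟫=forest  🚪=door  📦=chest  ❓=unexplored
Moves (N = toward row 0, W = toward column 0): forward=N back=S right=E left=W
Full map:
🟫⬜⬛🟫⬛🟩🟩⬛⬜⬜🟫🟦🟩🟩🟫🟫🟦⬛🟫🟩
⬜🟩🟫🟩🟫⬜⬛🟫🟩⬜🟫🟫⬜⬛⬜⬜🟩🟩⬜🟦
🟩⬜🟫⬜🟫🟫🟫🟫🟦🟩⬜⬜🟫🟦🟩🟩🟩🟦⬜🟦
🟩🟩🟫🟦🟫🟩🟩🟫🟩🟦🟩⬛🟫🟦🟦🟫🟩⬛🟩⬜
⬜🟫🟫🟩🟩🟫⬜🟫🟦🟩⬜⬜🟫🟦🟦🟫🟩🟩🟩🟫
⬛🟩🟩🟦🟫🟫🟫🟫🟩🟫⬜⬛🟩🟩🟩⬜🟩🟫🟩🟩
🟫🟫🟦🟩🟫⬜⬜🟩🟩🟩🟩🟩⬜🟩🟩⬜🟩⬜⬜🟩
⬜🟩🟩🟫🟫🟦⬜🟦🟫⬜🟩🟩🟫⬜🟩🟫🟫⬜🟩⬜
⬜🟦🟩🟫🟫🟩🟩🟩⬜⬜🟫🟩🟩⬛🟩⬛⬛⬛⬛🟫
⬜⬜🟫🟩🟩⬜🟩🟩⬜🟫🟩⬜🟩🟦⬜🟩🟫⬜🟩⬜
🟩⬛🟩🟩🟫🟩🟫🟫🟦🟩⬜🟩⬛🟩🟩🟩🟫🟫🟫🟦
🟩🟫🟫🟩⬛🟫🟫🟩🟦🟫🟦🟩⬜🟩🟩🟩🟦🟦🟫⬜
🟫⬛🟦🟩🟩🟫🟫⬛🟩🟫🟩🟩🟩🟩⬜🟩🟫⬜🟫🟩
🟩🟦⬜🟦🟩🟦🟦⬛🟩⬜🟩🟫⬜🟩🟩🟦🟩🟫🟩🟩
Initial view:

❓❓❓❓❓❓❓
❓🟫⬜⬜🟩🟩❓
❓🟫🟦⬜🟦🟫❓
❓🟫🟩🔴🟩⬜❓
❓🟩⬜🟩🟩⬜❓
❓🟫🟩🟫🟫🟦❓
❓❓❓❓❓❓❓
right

❓❓❓❓❓❓❓
🟫⬜⬜🟩🟩🟩❓
🟫🟦⬜🟦🟫⬜❓
🟫🟩🟩🔴⬜⬜❓
🟩⬜🟩🟩⬜🟫❓
🟫🟩🟫🟫🟦🟩❓
❓❓❓❓❓❓❓

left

❓❓❓❓❓❓❓
❓🟫⬜⬜🟩🟩🟩
❓🟫🟦⬜🟦🟫⬜
❓🟫🟩🔴🟩⬜⬜
❓🟩⬜🟩🟩⬜🟫
❓🟫🟩🟫🟫🟦🟩
❓❓❓❓❓❓❓

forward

❓❓❓❓❓❓❓
❓🟫🟫🟫🟫🟩❓
❓🟫⬜⬜🟩🟩🟩
❓🟫🟦🔴🟦🟫⬜
❓🟫🟩🟩🟩⬜⬜
❓🟩⬜🟩🟩⬜🟫
❓🟫🟩🟫🟫🟦🟩

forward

❓❓❓❓❓❓❓
❓🟩🟫⬜🟫🟦❓
❓🟫🟫🟫🟫🟩❓
❓🟫⬜🔴🟩🟩🟩
❓🟫🟦⬜🟦🟫⬜
❓🟫🟩🟩🟩⬜⬜
❓🟩⬜🟩🟩⬜🟫

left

❓❓❓❓❓❓❓
❓🟩🟩🟫⬜🟫🟦
❓🟦🟫🟫🟫🟫🟩
❓🟩🟫🔴⬜🟩🟩
❓🟫🟫🟦⬜🟦🟫
❓🟫🟫🟩🟩🟩⬜
❓❓🟩⬜🟩🟩⬜

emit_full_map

🟩🟩🟫⬜🟫🟦❓
🟦🟫🟫🟫🟫🟩❓
🟩🟫🔴⬜🟩🟩🟩
🟫🟫🟦⬜🟦🟫⬜
🟫🟫🟩🟩🟩⬜⬜
❓🟩⬜🟩🟩⬜🟫
❓🟫🟩🟫🟫🟦🟩

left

❓❓❓❓❓❓❓
❓🟫🟩🟩🟫⬜🟫
❓🟩🟦🟫🟫🟫🟫
❓🟦🟩🔴⬜⬜🟩
❓🟩🟫🟫🟦⬜🟦
❓🟩🟫🟫🟩🟩🟩
❓❓❓🟩⬜🟩🟩

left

❓❓❓❓❓❓❓
❓🟫🟫🟩🟩🟫⬜
❓🟩🟩🟦🟫🟫🟫
❓🟫🟦🔴🟫⬜⬜
❓🟩🟩🟫🟫🟦⬜
❓🟦🟩🟫🟫🟩🟩
❓❓❓❓🟩⬜🟩

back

❓🟫🟫🟩🟩🟫⬜
❓🟩🟩🟦🟫🟫🟫
❓🟫🟦🟩🟫⬜⬜
❓🟩🟩🔴🟫🟦⬜
❓🟦🟩🟫🟫🟩🟩
❓⬜🟫🟩🟩⬜🟩
❓❓❓❓🟫🟩🟫

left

⬛❓🟫🟫🟩🟩🟫
⬛⬛🟩🟩🟦🟫🟫
⬛🟫🟫🟦🟩🟫⬜
⬛⬜🟩🔴🟫🟫🟦
⬛⬜🟦🟩🟫🟫🟩
⬛⬜⬜🟫🟩🟩⬜
⬛❓❓❓❓🟫🟩

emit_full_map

❓🟫🟫🟩🟩🟫⬜🟫🟦❓
⬛🟩🟩🟦🟫🟫🟫🟫🟩❓
🟫🟫🟦🟩🟫⬜⬜🟩🟩🟩
⬜🟩🔴🟫🟫🟦⬜🟦🟫⬜
⬜🟦🟩🟫🟫🟩🟩🟩⬜⬜
⬜⬜🟫🟩🟩⬜🟩🟩⬜🟫
❓❓❓❓🟫🟩🟫🟫🟦🟩

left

⬛⬛❓🟫🟫🟩🟩
⬛⬛⬛🟩🟩🟦🟫
⬛⬛🟫🟫🟦🟩🟫
⬛⬛⬜🔴🟩🟫🟫
⬛⬛⬜🟦🟩🟫🟫
⬛⬛⬜⬜🟫🟩🟩
⬛⬛❓❓❓❓🟫

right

⬛❓🟫🟫🟩🟩🟫
⬛⬛🟩🟩🟦🟫🟫
⬛🟫🟫🟦🟩🟫⬜
⬛⬜🟩🔴🟫🟫🟦
⬛⬜🟦🟩🟫🟫🟩
⬛⬜⬜🟫🟩🟩⬜
⬛❓❓❓❓🟫🟩

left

⬛⬛❓🟫🟫🟩🟩
⬛⬛⬛🟩🟩🟦🟫
⬛⬛🟫🟫🟦🟩🟫
⬛⬛⬜🔴🟩🟫🟫
⬛⬛⬜🟦🟩🟫🟫
⬛⬛⬜⬜🟫🟩🟩
⬛⬛❓❓❓❓🟫

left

⬛⬛⬛❓🟫🟫🟩
⬛⬛⬛⬛🟩🟩🟦
⬛⬛⬛🟫🟫🟦🟩
⬛⬛⬛🔴🟩🟩🟫
⬛⬛⬛⬜🟦🟩🟫
⬛⬛⬛⬜⬜🟫🟩
⬛⬛⬛❓❓❓❓

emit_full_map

❓🟫🟫🟩🟩🟫⬜🟫🟦❓
⬛🟩🟩🟦🟫🟫🟫🟫🟩❓
🟫🟫🟦🟩🟫⬜⬜🟩🟩🟩
🔴🟩🟩🟫🟫🟦⬜🟦🟫⬜
⬜🟦🟩🟫🟫🟩🟩🟩⬜⬜
⬜⬜🟫🟩🟩⬜🟩🟩⬜🟫
❓❓❓❓🟫🟩🟫🟫🟦🟩


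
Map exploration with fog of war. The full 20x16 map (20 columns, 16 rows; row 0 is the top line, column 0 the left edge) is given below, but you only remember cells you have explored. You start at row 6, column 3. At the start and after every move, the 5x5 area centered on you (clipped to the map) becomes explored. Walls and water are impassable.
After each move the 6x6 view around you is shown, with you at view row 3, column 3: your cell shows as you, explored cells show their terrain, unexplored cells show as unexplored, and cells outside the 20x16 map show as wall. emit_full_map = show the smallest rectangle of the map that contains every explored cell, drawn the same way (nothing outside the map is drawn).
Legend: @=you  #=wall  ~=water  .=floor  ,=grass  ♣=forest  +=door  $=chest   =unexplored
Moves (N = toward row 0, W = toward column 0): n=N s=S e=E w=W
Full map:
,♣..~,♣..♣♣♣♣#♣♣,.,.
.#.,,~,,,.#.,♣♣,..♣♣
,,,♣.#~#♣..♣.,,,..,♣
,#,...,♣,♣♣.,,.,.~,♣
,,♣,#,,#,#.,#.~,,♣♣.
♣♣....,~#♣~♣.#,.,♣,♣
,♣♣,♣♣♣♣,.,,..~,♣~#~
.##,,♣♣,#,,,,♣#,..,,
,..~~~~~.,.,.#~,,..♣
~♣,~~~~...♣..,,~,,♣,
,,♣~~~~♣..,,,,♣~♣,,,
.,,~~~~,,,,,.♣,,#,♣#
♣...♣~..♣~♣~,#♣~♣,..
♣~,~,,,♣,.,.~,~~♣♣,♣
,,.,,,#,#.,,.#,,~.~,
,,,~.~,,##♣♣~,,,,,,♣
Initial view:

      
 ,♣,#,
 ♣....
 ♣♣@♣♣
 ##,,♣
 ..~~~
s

 ,♣,#,
 ♣....
 ♣♣,♣♣
 ##@,♣
 ..~~~
 ♣,~~~

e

,♣,#, 
♣....,
♣♣,♣♣♣
##,@♣♣
..~~~~
♣,~~~~

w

 ,♣,#,
 ♣....
 ♣♣,♣♣
 ##@,♣
 ..~~~
 ♣,~~~

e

,♣,#, 
♣....,
♣♣,♣♣♣
##,@♣♣
..~~~~
♣,~~~~

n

      
,♣,#,,
♣....,
♣♣,@♣♣
##,,♣♣
..~~~~

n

      
 ,...,
,♣,#,,
♣..@.,
♣♣,♣♣♣
##,,♣♣

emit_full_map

 ,...,
,♣,#,,
♣..@.,
♣♣,♣♣♣
##,,♣♣
..~~~~
♣,~~~~

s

 ,...,
,♣,#,,
♣....,
♣♣,@♣♣
##,,♣♣
..~~~~

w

  ,...
 ,♣,#,
 ♣....
 ♣♣@♣♣
 ##,,♣
 ..~~~

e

 ,...,
,♣,#,,
♣....,
♣♣,@♣♣
##,,♣♣
..~~~~

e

,..., 
♣,#,,#
....,~
♣,♣@♣♣
#,,♣♣,
.~~~~~

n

      
,...,♣
♣,#,,#
...@,~
♣,♣♣♣♣
#,,♣♣,

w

      
 ,...,
,♣,#,,
♣..@.,
♣♣,♣♣♣
##,,♣♣

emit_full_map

 ,...,♣
,♣,#,,#
♣..@.,~
♣♣,♣♣♣♣
##,,♣♣,
..~~~~~
♣,~~~~ 
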